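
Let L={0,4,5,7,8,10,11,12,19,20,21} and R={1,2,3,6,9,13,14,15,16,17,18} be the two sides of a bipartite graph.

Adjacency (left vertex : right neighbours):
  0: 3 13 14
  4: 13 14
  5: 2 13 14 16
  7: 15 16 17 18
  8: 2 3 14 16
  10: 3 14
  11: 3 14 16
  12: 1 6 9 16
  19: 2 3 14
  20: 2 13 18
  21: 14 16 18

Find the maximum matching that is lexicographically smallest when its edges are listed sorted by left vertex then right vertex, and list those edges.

Lex-smallest maximum matching: {(0,3), (4,13), (5,2), (7,15), (8,14), (11,16), (12,1), (20,18)}

|M| = 8 (so the lex-smallest maximum matching has 8 edges)
process left vertices in ascending order; for each, take the smallest-labelled available neighbour that still permits 8 edges overall, or leave it unmatched if none does
lex-smallest matching: {0-3, 4-13, 5-2, 7-15, 8-14, 11-16, 12-1, 20-18}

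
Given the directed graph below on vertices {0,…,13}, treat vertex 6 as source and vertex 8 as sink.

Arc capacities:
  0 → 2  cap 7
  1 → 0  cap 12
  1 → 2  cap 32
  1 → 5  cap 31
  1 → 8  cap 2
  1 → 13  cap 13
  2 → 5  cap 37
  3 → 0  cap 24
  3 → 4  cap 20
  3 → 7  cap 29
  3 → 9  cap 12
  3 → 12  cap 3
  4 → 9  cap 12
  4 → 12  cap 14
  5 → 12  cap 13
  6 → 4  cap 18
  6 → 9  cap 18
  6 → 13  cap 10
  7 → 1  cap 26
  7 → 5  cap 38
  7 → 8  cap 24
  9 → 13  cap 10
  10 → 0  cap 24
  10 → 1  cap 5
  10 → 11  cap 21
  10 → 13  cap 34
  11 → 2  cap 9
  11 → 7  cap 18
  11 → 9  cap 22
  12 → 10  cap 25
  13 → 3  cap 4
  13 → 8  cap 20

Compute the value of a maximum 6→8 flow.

augment #1: 6→13→8 bottleneck 10, total now 10
augment #2: 6→9→13→8 bottleneck 10, total now 20
augment #3: 6→4→12→10→1→8 bottleneck 2, total now 22
augment #4: 6→4→12→10→11→7→8 bottleneck 12, total now 34

Maximum flow value: 34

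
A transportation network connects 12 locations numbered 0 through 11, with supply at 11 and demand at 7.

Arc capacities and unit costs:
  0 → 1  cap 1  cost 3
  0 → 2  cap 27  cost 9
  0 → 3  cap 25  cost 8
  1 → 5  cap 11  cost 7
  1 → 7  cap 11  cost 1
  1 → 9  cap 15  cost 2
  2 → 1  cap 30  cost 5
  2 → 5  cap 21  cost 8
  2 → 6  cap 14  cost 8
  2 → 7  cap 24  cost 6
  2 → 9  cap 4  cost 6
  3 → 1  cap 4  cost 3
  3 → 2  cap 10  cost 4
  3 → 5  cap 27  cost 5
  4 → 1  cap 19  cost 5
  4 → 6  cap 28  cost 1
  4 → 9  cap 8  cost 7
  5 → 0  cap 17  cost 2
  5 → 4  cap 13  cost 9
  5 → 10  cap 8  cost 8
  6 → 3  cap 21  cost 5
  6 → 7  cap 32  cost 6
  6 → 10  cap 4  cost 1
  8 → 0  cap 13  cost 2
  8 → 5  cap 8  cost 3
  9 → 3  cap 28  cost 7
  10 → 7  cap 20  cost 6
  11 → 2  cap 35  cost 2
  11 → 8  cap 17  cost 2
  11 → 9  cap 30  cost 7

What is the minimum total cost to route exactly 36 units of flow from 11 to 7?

shortest-cost path #1: 11→2→7 push 24 @ unit cost 8 (adds 192)
shortest-cost path #2: 11→2→1→7 push 11 @ unit cost 8 (adds 88)
shortest-cost path #3: 11→8→0→1→2→6→7 push 1 @ unit cost 16 (adds 16)
total cost = 296

Minimum cost for 36 units: 296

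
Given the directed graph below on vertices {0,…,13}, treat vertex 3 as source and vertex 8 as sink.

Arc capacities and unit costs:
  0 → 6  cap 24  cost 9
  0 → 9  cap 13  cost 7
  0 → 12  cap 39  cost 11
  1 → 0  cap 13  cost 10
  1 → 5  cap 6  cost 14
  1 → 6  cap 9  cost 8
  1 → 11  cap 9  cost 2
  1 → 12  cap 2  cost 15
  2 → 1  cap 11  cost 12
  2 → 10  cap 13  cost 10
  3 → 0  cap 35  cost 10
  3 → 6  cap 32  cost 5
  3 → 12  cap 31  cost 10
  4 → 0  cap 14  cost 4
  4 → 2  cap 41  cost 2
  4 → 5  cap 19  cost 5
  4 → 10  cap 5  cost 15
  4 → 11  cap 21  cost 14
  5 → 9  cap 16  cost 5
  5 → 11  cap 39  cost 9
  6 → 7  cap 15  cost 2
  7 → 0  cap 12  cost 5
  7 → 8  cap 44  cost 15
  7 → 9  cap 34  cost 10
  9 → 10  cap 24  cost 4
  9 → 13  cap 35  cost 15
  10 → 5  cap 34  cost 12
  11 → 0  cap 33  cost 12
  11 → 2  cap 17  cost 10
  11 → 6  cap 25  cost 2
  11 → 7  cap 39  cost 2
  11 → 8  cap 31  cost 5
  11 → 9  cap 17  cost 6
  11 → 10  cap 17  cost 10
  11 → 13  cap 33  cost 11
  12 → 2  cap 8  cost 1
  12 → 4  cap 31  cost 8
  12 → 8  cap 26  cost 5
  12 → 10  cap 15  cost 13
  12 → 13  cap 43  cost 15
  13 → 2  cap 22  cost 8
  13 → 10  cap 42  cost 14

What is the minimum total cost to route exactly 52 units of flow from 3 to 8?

shortest-cost path #1: 3→12→8 push 26 @ unit cost 15 (adds 390)
shortest-cost path #2: 3→6→7→8 push 15 @ unit cost 22 (adds 330)
shortest-cost path #3: 3→12→2→1→11→8 push 5 @ unit cost 30 (adds 150)
shortest-cost path #4: 3→0→12→2→1→11→8 push 3 @ unit cost 41 (adds 123)
shortest-cost path #5: 3→0→9→10→5→11→8 push 3 @ unit cost 47 (adds 141)
total cost = 1134

Minimum cost for 52 units: 1134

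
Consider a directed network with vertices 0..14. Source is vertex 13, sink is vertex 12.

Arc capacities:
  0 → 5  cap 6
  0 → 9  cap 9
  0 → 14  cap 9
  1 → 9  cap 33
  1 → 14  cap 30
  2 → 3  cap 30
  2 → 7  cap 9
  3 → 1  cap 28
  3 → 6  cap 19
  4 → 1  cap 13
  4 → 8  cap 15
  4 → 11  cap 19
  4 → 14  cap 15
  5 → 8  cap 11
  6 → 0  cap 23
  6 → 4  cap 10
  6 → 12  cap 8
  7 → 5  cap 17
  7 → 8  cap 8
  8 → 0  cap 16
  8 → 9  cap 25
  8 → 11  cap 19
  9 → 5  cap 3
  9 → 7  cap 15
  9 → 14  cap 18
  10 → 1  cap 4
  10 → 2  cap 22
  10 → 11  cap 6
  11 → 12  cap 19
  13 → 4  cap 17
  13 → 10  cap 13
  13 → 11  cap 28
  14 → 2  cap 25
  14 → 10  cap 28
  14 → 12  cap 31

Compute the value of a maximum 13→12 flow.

Maximum flow value: 49

augment #1: 13→11→12 bottleneck 19, total now 19
augment #2: 13→4→14→12 bottleneck 15, total now 34
augment #3: 13→4→1→14→12 bottleneck 2, total now 36
augment #4: 13→10→1→14→12 bottleneck 4, total now 40
augment #5: 13→10→2→3→6→12 bottleneck 8, total now 48
augment #6: 13→10→2→3→1→14→12 bottleneck 1, total now 49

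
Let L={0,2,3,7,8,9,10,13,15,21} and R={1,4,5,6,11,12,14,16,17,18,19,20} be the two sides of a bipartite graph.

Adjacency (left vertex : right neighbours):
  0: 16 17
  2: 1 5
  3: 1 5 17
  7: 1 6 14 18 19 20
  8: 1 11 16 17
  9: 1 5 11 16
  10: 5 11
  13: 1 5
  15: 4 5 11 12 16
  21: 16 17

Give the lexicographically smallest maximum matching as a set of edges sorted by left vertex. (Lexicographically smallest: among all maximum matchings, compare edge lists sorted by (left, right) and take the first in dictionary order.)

Lex-smallest maximum matching: {(0,16), (2,1), (3,5), (7,6), (8,11), (15,4), (21,17)}

|M| = 7 (so the lex-smallest maximum matching has 7 edges)
process left vertices in ascending order; for each, take the smallest-labelled available neighbour that still permits 7 edges overall, or leave it unmatched if none does
lex-smallest matching: {0-16, 2-1, 3-5, 7-6, 8-11, 15-4, 21-17}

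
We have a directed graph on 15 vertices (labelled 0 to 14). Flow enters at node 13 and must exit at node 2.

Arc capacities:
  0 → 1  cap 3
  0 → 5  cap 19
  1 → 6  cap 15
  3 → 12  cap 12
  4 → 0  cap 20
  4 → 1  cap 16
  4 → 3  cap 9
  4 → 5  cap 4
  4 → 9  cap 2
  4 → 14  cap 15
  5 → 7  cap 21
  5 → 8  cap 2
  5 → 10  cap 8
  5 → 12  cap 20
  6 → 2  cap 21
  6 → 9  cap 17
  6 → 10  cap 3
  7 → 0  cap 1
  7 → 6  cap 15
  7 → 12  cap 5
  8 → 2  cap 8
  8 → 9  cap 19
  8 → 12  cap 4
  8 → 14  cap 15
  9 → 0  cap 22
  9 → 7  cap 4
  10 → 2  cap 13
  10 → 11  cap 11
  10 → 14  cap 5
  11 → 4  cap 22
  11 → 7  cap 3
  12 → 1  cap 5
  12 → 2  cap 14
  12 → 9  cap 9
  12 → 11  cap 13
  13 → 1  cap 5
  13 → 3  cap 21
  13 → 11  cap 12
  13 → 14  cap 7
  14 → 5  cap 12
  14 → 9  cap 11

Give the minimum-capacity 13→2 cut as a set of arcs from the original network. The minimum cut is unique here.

Min-cut arcs: {(3,12), (13,1), (13,11), (13,14)} (total capacity 36)

augment #1: 13→1→6→2 push 5
augment #2: 13→3→12→2 push 12
augment #3: 13→11→7→6→2 push 3
augment #4: 13→14→5→8→2 push 2
augment #5: 13→14→5→10→2 push 5
augment #6: 13→11→4→1→6→2 push 9
max flow = 36; residual-reachable set from 13 gives S-side
cut edges (S→T): {(3,12), (13,1), (13,11), (13,14)} total cap 36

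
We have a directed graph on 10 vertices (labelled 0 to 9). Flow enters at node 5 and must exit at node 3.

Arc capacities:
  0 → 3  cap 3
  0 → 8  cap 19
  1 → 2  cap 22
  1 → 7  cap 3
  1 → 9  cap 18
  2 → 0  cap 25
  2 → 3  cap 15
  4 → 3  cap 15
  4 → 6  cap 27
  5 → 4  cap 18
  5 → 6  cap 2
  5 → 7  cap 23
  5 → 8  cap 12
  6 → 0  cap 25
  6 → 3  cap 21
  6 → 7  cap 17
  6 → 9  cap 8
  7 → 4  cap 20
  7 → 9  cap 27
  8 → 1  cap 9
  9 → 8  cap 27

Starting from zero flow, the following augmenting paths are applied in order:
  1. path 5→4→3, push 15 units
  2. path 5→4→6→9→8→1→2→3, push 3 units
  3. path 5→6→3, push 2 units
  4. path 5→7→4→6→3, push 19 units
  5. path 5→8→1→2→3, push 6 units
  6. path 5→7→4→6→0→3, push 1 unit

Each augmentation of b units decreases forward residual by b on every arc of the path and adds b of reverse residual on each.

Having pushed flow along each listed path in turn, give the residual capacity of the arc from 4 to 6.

Residual capacity of (4,6): 4

after path 1 (5→4→3, push 15): res(4,6)=27
after path 2 (5→4→6→9→8→1→2→3, push 3): res(4,6)=24
after path 3 (5→6→3, push 2): res(4,6)=24
after path 4 (5→7→4→6→3, push 19): res(4,6)=5
after path 5 (5→8→1→2→3, push 6): res(4,6)=5
after path 6 (5→7→4→6→0→3, push 1): res(4,6)=4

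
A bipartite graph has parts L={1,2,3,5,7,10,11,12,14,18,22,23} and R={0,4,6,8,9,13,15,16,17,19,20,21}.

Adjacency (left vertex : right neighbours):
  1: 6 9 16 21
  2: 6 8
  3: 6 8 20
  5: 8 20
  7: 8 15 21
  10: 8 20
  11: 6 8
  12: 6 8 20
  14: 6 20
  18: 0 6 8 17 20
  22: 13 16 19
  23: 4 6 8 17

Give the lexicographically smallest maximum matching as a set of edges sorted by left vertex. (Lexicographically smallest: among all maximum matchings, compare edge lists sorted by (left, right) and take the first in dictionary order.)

|M| = 8 (so the lex-smallest maximum matching has 8 edges)
process left vertices in ascending order; for each, take the smallest-labelled available neighbour that still permits 8 edges overall, or leave it unmatched if none does
lex-smallest matching: {1-9, 2-6, 3-8, 5-20, 7-15, 18-0, 22-13, 23-4}

Lex-smallest maximum matching: {(1,9), (2,6), (3,8), (5,20), (7,15), (18,0), (22,13), (23,4)}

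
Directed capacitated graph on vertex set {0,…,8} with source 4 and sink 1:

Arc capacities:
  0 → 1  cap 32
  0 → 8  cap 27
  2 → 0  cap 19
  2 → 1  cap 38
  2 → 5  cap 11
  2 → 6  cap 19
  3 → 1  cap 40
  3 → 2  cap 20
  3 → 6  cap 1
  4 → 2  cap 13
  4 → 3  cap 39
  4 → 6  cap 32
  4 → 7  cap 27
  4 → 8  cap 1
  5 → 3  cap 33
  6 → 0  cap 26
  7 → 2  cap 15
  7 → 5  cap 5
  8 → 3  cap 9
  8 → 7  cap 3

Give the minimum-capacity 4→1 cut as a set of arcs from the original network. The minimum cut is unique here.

augment #1: 4→2→1 push 13
augment #2: 4→3→1 push 39
augment #3: 4→6→0→1 push 26
augment #4: 4→7→2→1 push 15
augment #5: 4→8→3→1 push 1
augment #6: 4→7→5→3→2→1 push 5
max flow = 99; residual-reachable set from 4 gives S-side
cut edges (S→T): {(4,2), (4,3), (4,8), (6,0), (7,2), (7,5)} total cap 99

Min-cut arcs: {(4,2), (4,3), (4,8), (6,0), (7,2), (7,5)} (total capacity 99)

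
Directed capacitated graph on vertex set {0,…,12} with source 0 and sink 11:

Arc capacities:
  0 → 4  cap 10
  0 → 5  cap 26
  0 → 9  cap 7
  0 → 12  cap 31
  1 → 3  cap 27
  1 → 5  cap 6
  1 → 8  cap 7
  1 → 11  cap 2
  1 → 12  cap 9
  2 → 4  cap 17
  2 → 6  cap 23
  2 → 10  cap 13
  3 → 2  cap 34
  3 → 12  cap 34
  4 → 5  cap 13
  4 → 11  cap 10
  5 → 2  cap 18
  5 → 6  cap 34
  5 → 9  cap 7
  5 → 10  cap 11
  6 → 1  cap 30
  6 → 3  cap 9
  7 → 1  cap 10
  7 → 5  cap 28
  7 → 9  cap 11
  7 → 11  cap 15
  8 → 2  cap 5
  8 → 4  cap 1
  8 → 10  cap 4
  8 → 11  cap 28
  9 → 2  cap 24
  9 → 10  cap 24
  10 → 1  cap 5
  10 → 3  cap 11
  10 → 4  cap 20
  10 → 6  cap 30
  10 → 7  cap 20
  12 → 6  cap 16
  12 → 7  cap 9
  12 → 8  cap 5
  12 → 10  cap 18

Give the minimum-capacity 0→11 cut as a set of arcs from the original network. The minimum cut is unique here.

augment #1: 0→4→11 push 10
augment #2: 0→12→7→11 push 9
augment #3: 0→12→8→11 push 5
augment #4: 0→5→6→1→11 push 2
augment #5: 0→5→10→7→11 push 6
augment #6: 0→5→6→1→8→11 push 7
max flow = 39; residual-reachable set from 0 gives S-side
cut edges (S→T): {(1,8), (1,11), (4,11), (7,11), (12,8)} total cap 39

Min-cut arcs: {(1,8), (1,11), (4,11), (7,11), (12,8)} (total capacity 39)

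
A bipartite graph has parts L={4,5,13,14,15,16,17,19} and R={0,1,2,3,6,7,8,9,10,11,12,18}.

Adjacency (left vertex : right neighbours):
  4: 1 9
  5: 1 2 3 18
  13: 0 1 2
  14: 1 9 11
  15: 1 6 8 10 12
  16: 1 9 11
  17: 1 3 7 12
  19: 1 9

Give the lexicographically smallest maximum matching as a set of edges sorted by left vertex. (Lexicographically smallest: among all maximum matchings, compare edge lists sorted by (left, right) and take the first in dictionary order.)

|M| = 7 (so the lex-smallest maximum matching has 7 edges)
process left vertices in ascending order; for each, take the smallest-labelled available neighbour that still permits 7 edges overall, or leave it unmatched if none does
lex-smallest matching: {4-1, 5-2, 13-0, 14-9, 15-6, 16-11, 17-3}

Lex-smallest maximum matching: {(4,1), (5,2), (13,0), (14,9), (15,6), (16,11), (17,3)}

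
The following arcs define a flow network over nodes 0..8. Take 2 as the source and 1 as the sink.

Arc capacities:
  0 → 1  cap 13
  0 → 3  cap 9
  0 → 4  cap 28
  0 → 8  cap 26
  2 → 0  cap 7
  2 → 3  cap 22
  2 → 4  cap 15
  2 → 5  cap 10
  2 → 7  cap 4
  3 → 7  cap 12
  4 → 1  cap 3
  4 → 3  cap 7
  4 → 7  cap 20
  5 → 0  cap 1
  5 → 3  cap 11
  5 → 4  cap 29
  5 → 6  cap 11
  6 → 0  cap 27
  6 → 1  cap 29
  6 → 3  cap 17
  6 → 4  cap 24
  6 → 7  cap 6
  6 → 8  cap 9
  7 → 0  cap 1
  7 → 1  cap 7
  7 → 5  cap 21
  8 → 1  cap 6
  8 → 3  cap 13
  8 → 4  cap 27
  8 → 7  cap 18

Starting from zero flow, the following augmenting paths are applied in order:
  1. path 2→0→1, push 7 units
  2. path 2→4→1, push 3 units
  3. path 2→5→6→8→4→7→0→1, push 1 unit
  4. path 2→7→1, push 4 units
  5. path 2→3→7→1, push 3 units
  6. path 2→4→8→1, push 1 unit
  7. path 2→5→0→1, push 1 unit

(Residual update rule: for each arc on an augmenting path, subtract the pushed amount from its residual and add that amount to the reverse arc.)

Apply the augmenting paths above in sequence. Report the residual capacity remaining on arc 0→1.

after path 1 (2→0→1, push 7): res(0,1)=6
after path 2 (2→4→1, push 3): res(0,1)=6
after path 3 (2→5→6→8→4→7→0→1, push 1): res(0,1)=5
after path 4 (2→7→1, push 4): res(0,1)=5
after path 5 (2→3→7→1, push 3): res(0,1)=5
after path 6 (2→4→8→1, push 1): res(0,1)=5
after path 7 (2→5→0→1, push 1): res(0,1)=4

Residual capacity of (0,1): 4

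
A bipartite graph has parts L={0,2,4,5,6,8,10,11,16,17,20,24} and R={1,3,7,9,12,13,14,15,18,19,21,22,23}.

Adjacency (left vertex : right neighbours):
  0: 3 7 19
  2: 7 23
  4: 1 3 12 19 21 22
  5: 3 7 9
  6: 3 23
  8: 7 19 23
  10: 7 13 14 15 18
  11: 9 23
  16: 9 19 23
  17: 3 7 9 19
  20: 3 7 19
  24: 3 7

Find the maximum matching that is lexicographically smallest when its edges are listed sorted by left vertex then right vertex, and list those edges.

|M| = 7 (so the lex-smallest maximum matching has 7 edges)
process left vertices in ascending order; for each, take the smallest-labelled available neighbour that still permits 7 edges overall, or leave it unmatched if none does
lex-smallest matching: {0-3, 2-7, 4-1, 5-9, 6-23, 8-19, 10-13}

Lex-smallest maximum matching: {(0,3), (2,7), (4,1), (5,9), (6,23), (8,19), (10,13)}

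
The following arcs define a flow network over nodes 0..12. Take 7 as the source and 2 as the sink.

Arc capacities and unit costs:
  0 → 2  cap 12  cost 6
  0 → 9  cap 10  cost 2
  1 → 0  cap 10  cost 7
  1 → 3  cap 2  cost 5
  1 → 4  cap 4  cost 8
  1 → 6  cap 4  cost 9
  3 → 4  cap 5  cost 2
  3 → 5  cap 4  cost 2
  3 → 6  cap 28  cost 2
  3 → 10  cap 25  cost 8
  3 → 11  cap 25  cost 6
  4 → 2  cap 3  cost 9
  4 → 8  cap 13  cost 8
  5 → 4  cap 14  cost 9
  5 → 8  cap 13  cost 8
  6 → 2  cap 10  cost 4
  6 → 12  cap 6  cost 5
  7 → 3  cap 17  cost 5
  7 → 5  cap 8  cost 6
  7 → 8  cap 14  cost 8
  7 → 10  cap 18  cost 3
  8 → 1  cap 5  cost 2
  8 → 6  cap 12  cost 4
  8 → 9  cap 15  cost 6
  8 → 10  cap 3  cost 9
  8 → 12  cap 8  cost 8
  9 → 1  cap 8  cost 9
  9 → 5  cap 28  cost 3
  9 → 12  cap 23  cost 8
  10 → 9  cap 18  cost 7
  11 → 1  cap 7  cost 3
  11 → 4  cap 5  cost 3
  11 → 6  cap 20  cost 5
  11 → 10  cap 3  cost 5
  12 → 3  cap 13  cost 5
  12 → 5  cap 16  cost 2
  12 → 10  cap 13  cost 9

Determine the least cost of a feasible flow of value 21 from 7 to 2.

shortest-cost path #1: 7→3→6→2 push 10 @ unit cost 11 (adds 110)
shortest-cost path #2: 7→3→4→2 push 3 @ unit cost 16 (adds 48)
shortest-cost path #3: 7→8→1→0→2 push 5 @ unit cost 23 (adds 115)
shortest-cost path #4: 7→3→11→1→0→2 push 3 @ unit cost 27 (adds 81)
total cost = 354

Minimum cost for 21 units: 354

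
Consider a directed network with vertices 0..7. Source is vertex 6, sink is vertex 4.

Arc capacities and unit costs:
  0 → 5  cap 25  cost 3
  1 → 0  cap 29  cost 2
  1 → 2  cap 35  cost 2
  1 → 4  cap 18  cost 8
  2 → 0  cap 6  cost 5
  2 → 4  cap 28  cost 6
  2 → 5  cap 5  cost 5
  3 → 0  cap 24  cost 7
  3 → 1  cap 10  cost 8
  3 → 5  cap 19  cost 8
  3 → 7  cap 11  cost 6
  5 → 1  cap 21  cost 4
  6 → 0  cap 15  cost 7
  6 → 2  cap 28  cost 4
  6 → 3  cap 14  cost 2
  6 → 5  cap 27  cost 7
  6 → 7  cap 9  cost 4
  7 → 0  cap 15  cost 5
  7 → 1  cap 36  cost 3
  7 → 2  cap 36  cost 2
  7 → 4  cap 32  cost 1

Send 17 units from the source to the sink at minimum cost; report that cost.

Minimum cost for 17 units: 117

shortest-cost path #1: 6→7→4 push 9 @ unit cost 5 (adds 45)
shortest-cost path #2: 6→3→7→4 push 8 @ unit cost 9 (adds 72)
total cost = 117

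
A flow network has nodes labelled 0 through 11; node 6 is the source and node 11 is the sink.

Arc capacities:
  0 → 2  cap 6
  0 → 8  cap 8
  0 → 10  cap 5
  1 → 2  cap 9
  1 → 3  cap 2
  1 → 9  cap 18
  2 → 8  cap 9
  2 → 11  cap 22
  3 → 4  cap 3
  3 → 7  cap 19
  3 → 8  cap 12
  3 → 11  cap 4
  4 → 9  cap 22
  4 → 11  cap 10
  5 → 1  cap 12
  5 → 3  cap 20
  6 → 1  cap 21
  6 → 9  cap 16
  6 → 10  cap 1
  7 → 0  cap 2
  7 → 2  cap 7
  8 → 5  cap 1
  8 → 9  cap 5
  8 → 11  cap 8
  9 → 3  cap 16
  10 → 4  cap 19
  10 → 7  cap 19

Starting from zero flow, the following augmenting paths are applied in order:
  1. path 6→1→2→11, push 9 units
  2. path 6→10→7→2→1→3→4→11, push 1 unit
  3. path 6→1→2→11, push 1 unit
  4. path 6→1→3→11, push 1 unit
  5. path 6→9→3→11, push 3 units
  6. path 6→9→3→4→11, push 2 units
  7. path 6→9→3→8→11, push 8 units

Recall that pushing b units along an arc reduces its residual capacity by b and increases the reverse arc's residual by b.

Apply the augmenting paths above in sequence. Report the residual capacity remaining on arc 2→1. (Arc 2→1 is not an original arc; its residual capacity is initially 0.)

after path 1 (6→1→2→11, push 9): res(2,1)=9
after path 2 (6→10→7→2→1→3→4→11, push 1): res(2,1)=8
after path 3 (6→1→2→11, push 1): res(2,1)=9
after path 4 (6→1→3→11, push 1): res(2,1)=9
after path 5 (6→9→3→11, push 3): res(2,1)=9
after path 6 (6→9→3→4→11, push 2): res(2,1)=9
after path 7 (6→9→3→8→11, push 8): res(2,1)=9

Residual capacity of (2,1): 9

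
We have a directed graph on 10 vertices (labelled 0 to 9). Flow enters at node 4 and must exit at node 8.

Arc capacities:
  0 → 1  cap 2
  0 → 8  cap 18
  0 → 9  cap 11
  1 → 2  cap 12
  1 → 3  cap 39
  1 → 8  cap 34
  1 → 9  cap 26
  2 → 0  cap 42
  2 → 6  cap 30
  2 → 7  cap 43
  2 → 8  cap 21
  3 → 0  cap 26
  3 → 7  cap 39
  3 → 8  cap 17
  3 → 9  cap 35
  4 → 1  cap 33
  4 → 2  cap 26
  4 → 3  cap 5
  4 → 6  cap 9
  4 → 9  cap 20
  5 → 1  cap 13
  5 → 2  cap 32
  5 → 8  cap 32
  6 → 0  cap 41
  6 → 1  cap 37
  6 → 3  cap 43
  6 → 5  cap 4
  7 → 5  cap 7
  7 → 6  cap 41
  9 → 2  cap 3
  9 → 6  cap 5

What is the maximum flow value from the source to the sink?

augment #1: 4→1→8 bottleneck 33, total now 33
augment #2: 4→2→8 bottleneck 21, total now 54
augment #3: 4→3→8 bottleneck 5, total now 59
augment #4: 4→2→0→8 bottleneck 5, total now 64
augment #5: 4→6→0→8 bottleneck 9, total now 73
augment #6: 4→9→2→0→8 bottleneck 3, total now 76
augment #7: 4→9→6→0→8 bottleneck 1, total now 77
augment #8: 4→9→6→1→8 bottleneck 1, total now 78
augment #9: 4→9→6→3→8 bottleneck 3, total now 81

Maximum flow value: 81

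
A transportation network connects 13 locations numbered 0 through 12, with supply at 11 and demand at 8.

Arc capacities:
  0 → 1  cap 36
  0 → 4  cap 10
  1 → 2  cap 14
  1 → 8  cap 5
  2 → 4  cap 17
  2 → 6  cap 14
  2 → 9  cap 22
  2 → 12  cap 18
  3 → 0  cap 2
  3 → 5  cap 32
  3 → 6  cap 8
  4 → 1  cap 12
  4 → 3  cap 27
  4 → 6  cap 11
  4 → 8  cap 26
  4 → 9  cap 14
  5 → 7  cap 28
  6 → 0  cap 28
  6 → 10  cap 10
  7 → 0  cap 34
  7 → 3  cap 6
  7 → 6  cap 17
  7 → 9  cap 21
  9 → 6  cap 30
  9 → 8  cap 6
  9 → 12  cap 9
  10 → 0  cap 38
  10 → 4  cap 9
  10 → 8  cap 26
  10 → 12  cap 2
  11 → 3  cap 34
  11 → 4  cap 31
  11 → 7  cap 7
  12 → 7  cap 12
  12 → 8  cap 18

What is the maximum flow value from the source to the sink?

Maximum flow value: 65

augment #1: 11→4→8 bottleneck 26, total now 26
augment #2: 11→4→1→8 bottleneck 5, total now 31
augment #3: 11→7→9→8 bottleneck 6, total now 37
augment #4: 11→3→6→10→8 bottleneck 8, total now 45
augment #5: 11→7→6→10→8 bottleneck 1, total now 46
augment #6: 11→3→0→1→2→12→8 bottleneck 2, total now 48
augment #7: 11→3→5→7→6→10→8 bottleneck 1, total now 49
augment #8: 11→3→5→7→9→12→8 bottleneck 9, total now 58
augment #9: 11→3→5→7→0→1→2→12→8 bottleneck 7, total now 65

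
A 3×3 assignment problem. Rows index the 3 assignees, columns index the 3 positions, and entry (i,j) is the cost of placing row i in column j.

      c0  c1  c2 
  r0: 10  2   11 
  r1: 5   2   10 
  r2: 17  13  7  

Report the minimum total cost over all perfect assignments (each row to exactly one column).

optimal assignment: row0→col1 (cost 2), row1→col0 (cost 5), row2→col2 (cost 7)
total = 2 + 5 + 7 = 14

Minimum assignment cost: 14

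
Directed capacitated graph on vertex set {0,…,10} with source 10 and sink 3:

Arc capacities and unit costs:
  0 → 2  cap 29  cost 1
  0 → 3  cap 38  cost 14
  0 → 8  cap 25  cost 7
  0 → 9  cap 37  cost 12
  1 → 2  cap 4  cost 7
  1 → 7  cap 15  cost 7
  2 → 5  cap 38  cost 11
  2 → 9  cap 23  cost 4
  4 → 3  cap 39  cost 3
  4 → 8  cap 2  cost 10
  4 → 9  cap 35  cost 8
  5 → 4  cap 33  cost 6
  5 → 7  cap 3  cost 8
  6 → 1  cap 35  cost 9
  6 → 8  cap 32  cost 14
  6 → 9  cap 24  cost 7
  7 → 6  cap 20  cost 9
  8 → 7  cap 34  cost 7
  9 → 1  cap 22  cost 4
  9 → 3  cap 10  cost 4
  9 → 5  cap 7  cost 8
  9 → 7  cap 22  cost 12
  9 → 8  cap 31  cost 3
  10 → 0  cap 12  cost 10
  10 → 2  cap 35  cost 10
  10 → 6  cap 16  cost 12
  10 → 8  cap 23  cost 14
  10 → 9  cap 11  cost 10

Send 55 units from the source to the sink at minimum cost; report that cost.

Minimum cost for 55 units: 1415

shortest-cost path #1: 10→9→3 push 10 @ unit cost 14 (adds 140)
shortest-cost path #2: 10→0→3 push 12 @ unit cost 24 (adds 288)
shortest-cost path #3: 10→9→5→4→3 push 1 @ unit cost 27 (adds 27)
shortest-cost path #4: 10→2→5→4→3 push 32 @ unit cost 30 (adds 960)
total cost = 1415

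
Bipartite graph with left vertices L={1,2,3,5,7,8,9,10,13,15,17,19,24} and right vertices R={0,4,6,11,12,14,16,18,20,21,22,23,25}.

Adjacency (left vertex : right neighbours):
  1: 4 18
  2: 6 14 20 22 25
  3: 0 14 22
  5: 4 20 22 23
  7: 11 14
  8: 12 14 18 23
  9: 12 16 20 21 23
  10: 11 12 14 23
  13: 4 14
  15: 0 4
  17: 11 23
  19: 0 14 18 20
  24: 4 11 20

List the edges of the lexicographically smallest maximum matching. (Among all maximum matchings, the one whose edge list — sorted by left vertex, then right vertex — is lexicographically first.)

Lex-smallest maximum matching: {(1,4), (2,6), (3,0), (5,22), (7,11), (8,12), (9,16), (10,14), (17,23), (19,18), (24,20)}

|M| = 11 (so the lex-smallest maximum matching has 11 edges)
process left vertices in ascending order; for each, take the smallest-labelled available neighbour that still permits 11 edges overall, or leave it unmatched if none does
lex-smallest matching: {1-4, 2-6, 3-0, 5-22, 7-11, 8-12, 9-16, 10-14, 17-23, 19-18, 24-20}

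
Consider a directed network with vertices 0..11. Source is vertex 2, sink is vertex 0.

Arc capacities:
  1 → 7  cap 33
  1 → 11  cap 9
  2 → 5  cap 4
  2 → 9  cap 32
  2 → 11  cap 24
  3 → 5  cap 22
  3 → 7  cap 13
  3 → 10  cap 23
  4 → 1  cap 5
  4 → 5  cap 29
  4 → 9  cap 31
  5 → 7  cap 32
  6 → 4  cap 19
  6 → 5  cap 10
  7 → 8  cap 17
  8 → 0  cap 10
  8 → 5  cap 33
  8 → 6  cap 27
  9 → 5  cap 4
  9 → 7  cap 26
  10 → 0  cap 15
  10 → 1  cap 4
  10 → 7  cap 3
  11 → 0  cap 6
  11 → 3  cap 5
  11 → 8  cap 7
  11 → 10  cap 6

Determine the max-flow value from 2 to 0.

Maximum flow value: 27

augment #1: 2→11→0 bottleneck 6, total now 6
augment #2: 2→11→8→0 bottleneck 7, total now 13
augment #3: 2→11→10→0 bottleneck 6, total now 19
augment #4: 2→5→7→8→0 bottleneck 3, total now 22
augment #5: 2→11→3→10→0 bottleneck 5, total now 27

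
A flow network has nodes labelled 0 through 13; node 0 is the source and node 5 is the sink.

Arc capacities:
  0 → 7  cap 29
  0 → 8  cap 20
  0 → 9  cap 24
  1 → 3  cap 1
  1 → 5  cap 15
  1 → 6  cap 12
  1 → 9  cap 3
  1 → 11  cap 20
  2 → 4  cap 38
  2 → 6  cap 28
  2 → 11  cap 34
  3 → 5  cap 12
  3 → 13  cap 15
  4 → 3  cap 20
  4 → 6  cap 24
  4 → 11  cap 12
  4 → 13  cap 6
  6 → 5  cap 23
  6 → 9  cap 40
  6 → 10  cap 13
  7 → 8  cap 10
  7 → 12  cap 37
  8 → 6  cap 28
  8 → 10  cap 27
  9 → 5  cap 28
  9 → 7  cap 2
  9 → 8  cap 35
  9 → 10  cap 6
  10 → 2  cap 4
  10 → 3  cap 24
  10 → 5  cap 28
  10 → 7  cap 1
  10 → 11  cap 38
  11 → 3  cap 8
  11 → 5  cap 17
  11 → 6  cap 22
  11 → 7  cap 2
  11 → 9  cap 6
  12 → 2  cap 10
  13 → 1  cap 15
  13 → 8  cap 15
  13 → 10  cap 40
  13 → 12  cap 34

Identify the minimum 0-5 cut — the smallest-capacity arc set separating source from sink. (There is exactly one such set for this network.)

augment #1: 0→9→5 push 24
augment #2: 0→8→6→5 push 20
augment #3: 0→7→8→6→5 push 3
augment #4: 0→7→8→10→5 push 7
augment #5: 0→7→12→2→11→5 push 10
max flow = 64; residual-reachable set from 0 gives S-side
cut edges (S→T): {(0,8), (0,9), (7,8), (12,2)} total cap 64

Min-cut arcs: {(0,8), (0,9), (7,8), (12,2)} (total capacity 64)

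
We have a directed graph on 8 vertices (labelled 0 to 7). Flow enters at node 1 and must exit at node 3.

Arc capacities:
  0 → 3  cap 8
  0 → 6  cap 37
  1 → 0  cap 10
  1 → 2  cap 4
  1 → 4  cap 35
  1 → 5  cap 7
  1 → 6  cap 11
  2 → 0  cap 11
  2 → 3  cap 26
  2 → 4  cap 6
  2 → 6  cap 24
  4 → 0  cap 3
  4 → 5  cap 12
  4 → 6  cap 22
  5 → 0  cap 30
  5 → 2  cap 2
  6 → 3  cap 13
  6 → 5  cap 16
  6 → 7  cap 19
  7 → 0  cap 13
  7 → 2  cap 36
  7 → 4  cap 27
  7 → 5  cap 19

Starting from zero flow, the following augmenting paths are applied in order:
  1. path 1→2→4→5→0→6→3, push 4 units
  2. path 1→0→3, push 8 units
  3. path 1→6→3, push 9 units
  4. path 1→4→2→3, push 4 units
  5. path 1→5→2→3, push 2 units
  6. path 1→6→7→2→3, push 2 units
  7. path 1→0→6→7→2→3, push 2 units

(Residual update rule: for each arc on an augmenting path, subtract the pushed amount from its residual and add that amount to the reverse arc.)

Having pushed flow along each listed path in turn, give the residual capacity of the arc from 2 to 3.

after path 1 (1→2→4→5→0→6→3, push 4): res(2,3)=26
after path 2 (1→0→3, push 8): res(2,3)=26
after path 3 (1→6→3, push 9): res(2,3)=26
after path 4 (1→4→2→3, push 4): res(2,3)=22
after path 5 (1→5→2→3, push 2): res(2,3)=20
after path 6 (1→6→7→2→3, push 2): res(2,3)=18
after path 7 (1→0→6→7→2→3, push 2): res(2,3)=16

Residual capacity of (2,3): 16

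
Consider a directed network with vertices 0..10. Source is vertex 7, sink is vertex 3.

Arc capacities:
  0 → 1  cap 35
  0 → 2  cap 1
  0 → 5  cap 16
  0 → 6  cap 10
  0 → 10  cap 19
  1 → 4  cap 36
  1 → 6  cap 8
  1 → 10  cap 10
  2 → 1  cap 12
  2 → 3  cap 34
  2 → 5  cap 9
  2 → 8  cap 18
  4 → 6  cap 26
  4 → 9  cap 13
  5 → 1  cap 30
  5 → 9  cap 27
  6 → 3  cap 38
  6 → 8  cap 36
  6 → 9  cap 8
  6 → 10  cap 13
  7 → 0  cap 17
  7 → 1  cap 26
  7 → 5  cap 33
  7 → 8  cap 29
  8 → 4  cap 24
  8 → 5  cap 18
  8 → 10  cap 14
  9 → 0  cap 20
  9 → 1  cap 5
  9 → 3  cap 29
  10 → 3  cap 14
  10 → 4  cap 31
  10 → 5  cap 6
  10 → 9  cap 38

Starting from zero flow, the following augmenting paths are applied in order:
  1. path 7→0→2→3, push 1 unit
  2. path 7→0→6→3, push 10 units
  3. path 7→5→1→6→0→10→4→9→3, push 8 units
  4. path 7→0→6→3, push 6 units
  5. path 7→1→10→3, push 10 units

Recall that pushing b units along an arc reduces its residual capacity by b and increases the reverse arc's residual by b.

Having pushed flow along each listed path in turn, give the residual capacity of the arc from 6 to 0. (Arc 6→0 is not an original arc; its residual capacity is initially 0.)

after path 1 (7→0→2→3, push 1): res(6,0)=0
after path 2 (7→0→6→3, push 10): res(6,0)=10
after path 3 (7→5→1→6→0→10→4→9→3, push 8): res(6,0)=2
after path 4 (7→0→6→3, push 6): res(6,0)=8
after path 5 (7→1→10→3, push 10): res(6,0)=8

Residual capacity of (6,0): 8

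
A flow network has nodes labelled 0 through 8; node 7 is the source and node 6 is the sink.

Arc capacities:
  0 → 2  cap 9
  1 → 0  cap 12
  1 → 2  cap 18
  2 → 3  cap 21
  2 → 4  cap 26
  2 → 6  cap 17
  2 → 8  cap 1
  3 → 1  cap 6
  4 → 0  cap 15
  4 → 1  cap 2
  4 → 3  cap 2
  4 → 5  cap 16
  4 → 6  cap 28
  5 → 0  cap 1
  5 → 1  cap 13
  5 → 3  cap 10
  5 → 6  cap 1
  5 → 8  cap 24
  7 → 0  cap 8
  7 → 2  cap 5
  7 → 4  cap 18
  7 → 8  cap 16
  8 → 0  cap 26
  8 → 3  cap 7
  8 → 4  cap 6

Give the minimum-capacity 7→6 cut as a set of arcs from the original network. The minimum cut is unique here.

augment #1: 7→2→6 push 5
augment #2: 7→4→6 push 18
augment #3: 7→0→2→6 push 8
augment #4: 7→8→4→6 push 6
augment #5: 7→8→0→2→6 push 1
augment #6: 7→8→3→1→2→6 push 3
augment #7: 7→8→3→1→2→4→6 push 3
max flow = 44; residual-reachable set from 7 gives S-side
cut edges (S→T): {(0,2), (3,1), (7,2), (7,4), (8,4)} total cap 44

Min-cut arcs: {(0,2), (3,1), (7,2), (7,4), (8,4)} (total capacity 44)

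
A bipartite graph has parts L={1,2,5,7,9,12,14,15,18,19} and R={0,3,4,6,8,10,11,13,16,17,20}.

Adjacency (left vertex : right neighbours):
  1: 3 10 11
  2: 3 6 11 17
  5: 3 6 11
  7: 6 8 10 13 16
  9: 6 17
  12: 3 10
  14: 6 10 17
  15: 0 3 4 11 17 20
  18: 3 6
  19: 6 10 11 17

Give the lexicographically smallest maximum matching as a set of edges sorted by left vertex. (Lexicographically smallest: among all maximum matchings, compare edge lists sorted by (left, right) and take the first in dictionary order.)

|M| = 7 (so the lex-smallest maximum matching has 7 edges)
process left vertices in ascending order; for each, take the smallest-labelled available neighbour that still permits 7 edges overall, or leave it unmatched if none does
lex-smallest matching: {1-3, 2-6, 5-11, 7-8, 9-17, 12-10, 15-0}

Lex-smallest maximum matching: {(1,3), (2,6), (5,11), (7,8), (9,17), (12,10), (15,0)}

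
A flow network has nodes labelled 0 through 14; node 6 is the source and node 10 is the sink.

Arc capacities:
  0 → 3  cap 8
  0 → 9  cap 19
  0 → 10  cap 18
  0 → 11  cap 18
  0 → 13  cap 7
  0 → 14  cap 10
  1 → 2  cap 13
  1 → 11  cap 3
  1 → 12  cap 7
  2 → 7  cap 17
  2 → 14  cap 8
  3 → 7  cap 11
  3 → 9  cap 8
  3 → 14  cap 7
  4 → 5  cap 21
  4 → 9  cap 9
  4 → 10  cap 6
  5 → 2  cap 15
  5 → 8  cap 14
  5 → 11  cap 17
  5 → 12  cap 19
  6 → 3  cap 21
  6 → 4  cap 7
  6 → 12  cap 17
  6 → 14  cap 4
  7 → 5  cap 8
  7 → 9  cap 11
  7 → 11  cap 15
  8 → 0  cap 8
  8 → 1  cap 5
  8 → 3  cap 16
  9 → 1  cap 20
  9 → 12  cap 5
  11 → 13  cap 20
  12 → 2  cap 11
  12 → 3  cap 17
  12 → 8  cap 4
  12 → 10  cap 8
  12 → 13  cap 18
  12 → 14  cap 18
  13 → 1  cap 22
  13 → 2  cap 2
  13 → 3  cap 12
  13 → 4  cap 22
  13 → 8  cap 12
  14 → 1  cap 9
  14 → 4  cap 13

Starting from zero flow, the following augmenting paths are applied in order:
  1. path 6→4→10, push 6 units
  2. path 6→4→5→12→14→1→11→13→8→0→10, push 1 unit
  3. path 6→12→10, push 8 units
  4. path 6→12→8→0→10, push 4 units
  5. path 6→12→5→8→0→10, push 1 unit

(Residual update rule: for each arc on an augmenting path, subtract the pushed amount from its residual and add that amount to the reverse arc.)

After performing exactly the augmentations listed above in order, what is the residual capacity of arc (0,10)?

after path 1 (6→4→10, push 6): res(0,10)=18
after path 2 (6→4→5→12→14→1→11→13→8→0→10, push 1): res(0,10)=17
after path 3 (6→12→10, push 8): res(0,10)=17
after path 4 (6→12→8→0→10, push 4): res(0,10)=13
after path 5 (6→12→5→8→0→10, push 1): res(0,10)=12

Residual capacity of (0,10): 12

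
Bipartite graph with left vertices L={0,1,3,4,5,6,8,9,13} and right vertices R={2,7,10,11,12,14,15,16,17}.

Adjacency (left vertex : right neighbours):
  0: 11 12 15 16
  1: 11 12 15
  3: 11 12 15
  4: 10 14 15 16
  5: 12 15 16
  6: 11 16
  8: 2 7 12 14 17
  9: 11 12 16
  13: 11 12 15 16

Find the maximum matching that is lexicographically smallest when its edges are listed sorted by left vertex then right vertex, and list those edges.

Lex-smallest maximum matching: {(0,11), (1,12), (3,15), (4,10), (5,16), (8,2)}

|M| = 6 (so the lex-smallest maximum matching has 6 edges)
process left vertices in ascending order; for each, take the smallest-labelled available neighbour that still permits 6 edges overall, or leave it unmatched if none does
lex-smallest matching: {0-11, 1-12, 3-15, 4-10, 5-16, 8-2}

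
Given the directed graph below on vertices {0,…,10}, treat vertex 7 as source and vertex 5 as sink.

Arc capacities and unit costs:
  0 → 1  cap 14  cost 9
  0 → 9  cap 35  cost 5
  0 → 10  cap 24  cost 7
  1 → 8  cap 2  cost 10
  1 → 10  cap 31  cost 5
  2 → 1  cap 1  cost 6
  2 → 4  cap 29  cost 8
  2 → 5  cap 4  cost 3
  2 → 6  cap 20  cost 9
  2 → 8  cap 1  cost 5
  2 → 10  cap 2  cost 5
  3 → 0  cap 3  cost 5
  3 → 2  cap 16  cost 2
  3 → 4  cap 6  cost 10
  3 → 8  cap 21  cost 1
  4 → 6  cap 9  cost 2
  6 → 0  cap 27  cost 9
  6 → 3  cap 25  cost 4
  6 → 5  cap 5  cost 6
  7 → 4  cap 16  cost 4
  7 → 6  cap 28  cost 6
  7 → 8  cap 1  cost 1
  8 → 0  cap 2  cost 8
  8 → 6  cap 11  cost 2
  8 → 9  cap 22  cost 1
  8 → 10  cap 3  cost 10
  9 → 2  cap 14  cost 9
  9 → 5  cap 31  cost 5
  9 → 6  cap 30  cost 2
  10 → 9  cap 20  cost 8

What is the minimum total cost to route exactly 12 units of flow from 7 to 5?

shortest-cost path #1: 7→8→9→5 push 1 @ unit cost 7 (adds 7)
shortest-cost path #2: 7→6→5 push 5 @ unit cost 12 (adds 60)
shortest-cost path #3: 7→6→3→2→5 push 4 @ unit cost 15 (adds 60)
shortest-cost path #4: 7→6→3→8→9→5 push 2 @ unit cost 17 (adds 34)
total cost = 161

Minimum cost for 12 units: 161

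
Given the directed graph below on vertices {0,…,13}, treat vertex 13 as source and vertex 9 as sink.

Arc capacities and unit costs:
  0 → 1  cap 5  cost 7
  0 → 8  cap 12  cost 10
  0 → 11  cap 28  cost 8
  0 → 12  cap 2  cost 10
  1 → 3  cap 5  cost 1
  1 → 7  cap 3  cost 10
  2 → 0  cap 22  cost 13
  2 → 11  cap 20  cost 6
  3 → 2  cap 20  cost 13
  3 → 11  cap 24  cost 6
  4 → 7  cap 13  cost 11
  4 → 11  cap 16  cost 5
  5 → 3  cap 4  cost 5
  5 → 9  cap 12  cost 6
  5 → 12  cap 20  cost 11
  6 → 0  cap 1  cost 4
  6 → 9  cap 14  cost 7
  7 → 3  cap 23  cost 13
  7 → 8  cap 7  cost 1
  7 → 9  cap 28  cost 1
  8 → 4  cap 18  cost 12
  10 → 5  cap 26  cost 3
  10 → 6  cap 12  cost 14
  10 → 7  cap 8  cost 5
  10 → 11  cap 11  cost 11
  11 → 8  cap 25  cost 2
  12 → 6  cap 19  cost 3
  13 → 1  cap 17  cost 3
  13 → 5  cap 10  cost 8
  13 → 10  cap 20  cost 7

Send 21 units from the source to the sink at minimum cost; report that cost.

shortest-cost path #1: 13→10→7→9 push 8 @ unit cost 13 (adds 104)
shortest-cost path #2: 13→5→9 push 10 @ unit cost 14 (adds 140)
shortest-cost path #3: 13→1→7→9 push 3 @ unit cost 14 (adds 42)
total cost = 286

Minimum cost for 21 units: 286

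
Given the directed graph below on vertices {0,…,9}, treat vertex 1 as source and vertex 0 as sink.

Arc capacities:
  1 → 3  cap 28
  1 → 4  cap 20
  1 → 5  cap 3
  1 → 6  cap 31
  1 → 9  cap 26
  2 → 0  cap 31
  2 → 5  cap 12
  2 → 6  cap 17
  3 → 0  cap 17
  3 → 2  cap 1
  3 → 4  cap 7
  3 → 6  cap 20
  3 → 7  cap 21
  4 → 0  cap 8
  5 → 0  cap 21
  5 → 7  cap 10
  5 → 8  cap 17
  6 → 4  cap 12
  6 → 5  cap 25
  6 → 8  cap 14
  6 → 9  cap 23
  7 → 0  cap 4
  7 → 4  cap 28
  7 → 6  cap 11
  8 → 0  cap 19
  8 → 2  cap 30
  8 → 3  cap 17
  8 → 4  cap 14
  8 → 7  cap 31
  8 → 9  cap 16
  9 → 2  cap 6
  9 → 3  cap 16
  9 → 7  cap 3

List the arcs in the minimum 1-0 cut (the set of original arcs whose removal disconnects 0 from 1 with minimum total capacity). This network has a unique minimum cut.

Min-cut arcs: {(1,5), (3,0), (3,2), (4,0), (6,5), (6,8), (7,0), (9,2)} (total capacity 78)

augment #1: 1→3→0 push 17
augment #2: 1→4→0 push 8
augment #3: 1→5→0 push 3
augment #4: 1→3→2→0 push 1
augment #5: 1→3→7→0 push 4
augment #6: 1→6→5→0 push 18
augment #7: 1→6→8→0 push 13
augment #8: 1→9→2→0 push 6
augment #9: 1→3→6→8→0 push 1
augment #10: 1→3→6→5→8→0 push 5
augment #11: 1→9→3→6→5→8→2→0 push 2
max flow = 78; residual-reachable set from 1 gives S-side
cut edges (S→T): {(1,5), (3,0), (3,2), (4,0), (6,5), (6,8), (7,0), (9,2)} total cap 78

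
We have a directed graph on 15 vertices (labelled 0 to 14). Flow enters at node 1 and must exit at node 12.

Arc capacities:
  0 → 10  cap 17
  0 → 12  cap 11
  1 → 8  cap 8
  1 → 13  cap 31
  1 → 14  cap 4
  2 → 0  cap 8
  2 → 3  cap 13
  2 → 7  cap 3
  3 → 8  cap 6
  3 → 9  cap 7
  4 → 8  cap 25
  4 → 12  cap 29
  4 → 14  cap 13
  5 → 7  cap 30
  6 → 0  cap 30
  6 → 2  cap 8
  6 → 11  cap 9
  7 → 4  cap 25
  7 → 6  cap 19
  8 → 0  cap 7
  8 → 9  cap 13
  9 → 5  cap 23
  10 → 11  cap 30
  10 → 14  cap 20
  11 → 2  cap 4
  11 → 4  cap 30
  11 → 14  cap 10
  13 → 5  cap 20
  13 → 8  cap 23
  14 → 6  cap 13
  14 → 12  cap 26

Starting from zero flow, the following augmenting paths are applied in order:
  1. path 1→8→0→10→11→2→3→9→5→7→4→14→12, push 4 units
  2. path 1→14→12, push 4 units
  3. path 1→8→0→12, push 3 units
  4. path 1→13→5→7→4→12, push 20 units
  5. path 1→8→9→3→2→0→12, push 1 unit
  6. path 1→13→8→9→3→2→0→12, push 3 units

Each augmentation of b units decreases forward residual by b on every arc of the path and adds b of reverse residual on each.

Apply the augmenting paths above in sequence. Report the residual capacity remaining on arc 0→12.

Residual capacity of (0,12): 4

after path 1 (1→8→0→10→11→2→3→9→5→7→4→14→12, push 4): res(0,12)=11
after path 2 (1→14→12, push 4): res(0,12)=11
after path 3 (1→8→0→12, push 3): res(0,12)=8
after path 4 (1→13→5→7→4→12, push 20): res(0,12)=8
after path 5 (1→8→9→3→2→0→12, push 1): res(0,12)=7
after path 6 (1→13→8→9→3→2→0→12, push 3): res(0,12)=4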